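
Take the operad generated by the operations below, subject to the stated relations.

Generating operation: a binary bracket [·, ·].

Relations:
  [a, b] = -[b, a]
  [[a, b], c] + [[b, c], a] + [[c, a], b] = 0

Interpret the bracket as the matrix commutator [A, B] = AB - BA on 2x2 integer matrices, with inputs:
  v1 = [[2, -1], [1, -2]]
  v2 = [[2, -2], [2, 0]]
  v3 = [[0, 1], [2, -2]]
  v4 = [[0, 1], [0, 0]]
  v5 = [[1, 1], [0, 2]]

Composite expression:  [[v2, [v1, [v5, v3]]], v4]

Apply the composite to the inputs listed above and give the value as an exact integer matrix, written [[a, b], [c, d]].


[[-12, 48], [0, 12]]

[v5, v3] = [[2, -3], [2, -2]]
[v1, [v5, v3]] = [[1, -8], [-4, -1]]
[v2, [v1, [v5, v3]]] = [[24, -12], [12, -24]]
[[v2, [v1, [v5, v3]]], v4] = [[-12, 48], [0, 12]]


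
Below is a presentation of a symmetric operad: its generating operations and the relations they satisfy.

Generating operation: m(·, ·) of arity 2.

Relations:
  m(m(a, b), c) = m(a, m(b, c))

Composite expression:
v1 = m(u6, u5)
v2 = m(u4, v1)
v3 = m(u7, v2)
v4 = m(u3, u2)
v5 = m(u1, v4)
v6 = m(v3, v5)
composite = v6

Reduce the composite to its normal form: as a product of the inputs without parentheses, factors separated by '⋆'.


u7 ⋆ u4 ⋆ u6 ⋆ u5 ⋆ u1 ⋆ u3 ⋆ u2

Under associativity of m, the answer is the u's in reading order.
m(u6, u5) linearizes to u6 ⋆ u5
m(u4, m(u6, u5)) linearizes to u4 ⋆ u6 ⋆ u5
m(u7, m(u4, m(u6, u5))) linearizes to u7 ⋆ u4 ⋆ u6 ⋆ u5
m(u3, u2) linearizes to u3 ⋆ u2
m(u1, m(u3, u2)) linearizes to u1 ⋆ u3 ⋆ u2
m(m(u7, m(u4, m(u6, u5))), m(u1, m(u3, u2))) linearizes to u7 ⋆ u4 ⋆ u6 ⋆ u5 ⋆ u1 ⋆ u3 ⋆ u2


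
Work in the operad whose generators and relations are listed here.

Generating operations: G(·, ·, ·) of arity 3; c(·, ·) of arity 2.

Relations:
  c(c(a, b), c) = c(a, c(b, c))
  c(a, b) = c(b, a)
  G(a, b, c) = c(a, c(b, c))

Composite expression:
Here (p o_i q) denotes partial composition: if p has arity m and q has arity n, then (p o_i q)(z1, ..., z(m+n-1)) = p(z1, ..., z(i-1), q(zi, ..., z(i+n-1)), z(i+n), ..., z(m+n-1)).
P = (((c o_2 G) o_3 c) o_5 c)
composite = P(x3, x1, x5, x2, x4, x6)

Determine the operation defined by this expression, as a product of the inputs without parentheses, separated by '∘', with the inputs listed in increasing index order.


x1 ∘ x2 ∘ x3 ∘ x4 ∘ x5 ∘ x6

Reordering under c is free, so list the x-inputs canonically.
c(x5, x2) unparenthesizes to x5 ∘ x2
c(x4, x6) unparenthesizes to x4 ∘ x6
G(x1, c(x5, x2), c(x4, x6)) unparenthesizes to x1 ∘ x5 ∘ x2 ∘ x4 ∘ x6
c(x3, G(x1, c(x5, x2), c(x4, x6))) unparenthesizes to x3 ∘ x1 ∘ x5 ∘ x2 ∘ x4 ∘ x6
putting the inputs in ascending order: x1 ∘ x2 ∘ x3 ∘ x4 ∘ x5 ∘ x6


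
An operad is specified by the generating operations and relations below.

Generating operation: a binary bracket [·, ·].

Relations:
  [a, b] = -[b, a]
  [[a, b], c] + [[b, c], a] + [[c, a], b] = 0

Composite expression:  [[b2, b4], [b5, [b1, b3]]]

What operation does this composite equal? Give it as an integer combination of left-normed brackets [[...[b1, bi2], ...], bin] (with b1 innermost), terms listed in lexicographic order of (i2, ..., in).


[[[[b1, b3], b5], b2], b4] - [[[[b1, b3], b5], b4], b2]

Left-normed coefficients sit on the b1-initial expansion words.
Composite bracket: [[b2, b4], [b5, [b1, b3]]]
Each bracket splits as ab - ba, giving 16 signed words (2^4 = 16).
The b1-initial words carry the normal form:
  sign of b1b3b5b2b4 is +1, so it contributes +[[[[b1, b3], b5], b2], b4]
  sign of b1b3b5b4b2 is -1, so it contributes -[[[[b1, b3], b5], b4], b2]


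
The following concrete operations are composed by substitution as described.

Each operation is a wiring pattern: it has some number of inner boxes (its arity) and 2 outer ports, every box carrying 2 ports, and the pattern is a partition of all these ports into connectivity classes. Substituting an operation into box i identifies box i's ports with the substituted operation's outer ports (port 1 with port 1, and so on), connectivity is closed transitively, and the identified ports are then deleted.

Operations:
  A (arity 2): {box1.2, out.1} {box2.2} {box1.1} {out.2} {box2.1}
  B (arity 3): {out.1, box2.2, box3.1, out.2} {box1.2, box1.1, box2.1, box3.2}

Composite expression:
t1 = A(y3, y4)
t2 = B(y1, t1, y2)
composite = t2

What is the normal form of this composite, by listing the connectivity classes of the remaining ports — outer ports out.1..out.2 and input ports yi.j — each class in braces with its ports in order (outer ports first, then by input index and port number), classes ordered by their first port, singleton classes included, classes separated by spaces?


{out.1, out.2, y2.1} {y1.1, y1.2, y2.2, y3.2} {y3.1} {y4.1} {y4.2}

Connectivity passes through glued B-boundaries; trace each wire chain.
after A, the pattern on (y3, y4) reads {out.1, y3.2} {out.2} {y3.1} {y4.1} {y4.2} (out.j = its outer ports)
after B, the pattern on (y1, y3, y4, y2) reads {out.1, out.2, y2.1} {y1.1, y1.2, y2.2, y3.2} {y3.1} {y4.1} {y4.2} (out.j = its outer ports)


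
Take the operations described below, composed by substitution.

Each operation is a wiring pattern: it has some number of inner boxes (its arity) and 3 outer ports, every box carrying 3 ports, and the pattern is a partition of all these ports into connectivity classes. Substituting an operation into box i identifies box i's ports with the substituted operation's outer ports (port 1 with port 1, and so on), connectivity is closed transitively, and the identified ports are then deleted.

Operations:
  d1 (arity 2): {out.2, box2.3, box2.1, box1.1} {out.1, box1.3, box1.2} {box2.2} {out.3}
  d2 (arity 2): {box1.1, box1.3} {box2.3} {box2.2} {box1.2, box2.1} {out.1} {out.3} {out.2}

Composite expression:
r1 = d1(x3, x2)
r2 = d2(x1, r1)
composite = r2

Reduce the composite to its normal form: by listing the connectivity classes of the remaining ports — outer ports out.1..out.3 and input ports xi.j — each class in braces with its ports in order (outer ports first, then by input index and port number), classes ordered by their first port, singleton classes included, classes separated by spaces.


{out.1} {out.2} {out.3} {x1.1, x1.3} {x1.2, x3.2, x3.3} {x2.1, x2.3, x3.1} {x2.2}

Substituting into d2 glues patterns; closure does the rest.
composing d1 on (x3, x2), with out.j its own outer ports: {out.1, x3.2, x3.3} {out.2, x2.1, x2.3, x3.1} {out.3} {x2.2}
composing d2 on (x1, x3, x2), with out.j its own outer ports: {out.1} {out.2} {out.3} {x1.1, x1.3} {x1.2, x3.2, x3.3} {x2.1, x2.3, x3.1} {x2.2}


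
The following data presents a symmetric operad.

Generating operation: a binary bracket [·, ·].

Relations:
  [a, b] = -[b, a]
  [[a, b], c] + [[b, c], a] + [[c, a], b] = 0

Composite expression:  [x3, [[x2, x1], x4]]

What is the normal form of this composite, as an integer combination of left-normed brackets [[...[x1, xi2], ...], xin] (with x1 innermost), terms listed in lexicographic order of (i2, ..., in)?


Expand each bracket as ab - ba; the x1-initial words give the coefficients.
Composite bracket: [x3, [[x2, x1], x4]]
Full expansion: 8 signed words from ab - ba (2^3 = 8).
Words beginning with x1 determine it all:
  x1x2x4x3 appears with sign +1, giving the term +[[[x1, x2], x4], x3]

[[[x1, x2], x4], x3]


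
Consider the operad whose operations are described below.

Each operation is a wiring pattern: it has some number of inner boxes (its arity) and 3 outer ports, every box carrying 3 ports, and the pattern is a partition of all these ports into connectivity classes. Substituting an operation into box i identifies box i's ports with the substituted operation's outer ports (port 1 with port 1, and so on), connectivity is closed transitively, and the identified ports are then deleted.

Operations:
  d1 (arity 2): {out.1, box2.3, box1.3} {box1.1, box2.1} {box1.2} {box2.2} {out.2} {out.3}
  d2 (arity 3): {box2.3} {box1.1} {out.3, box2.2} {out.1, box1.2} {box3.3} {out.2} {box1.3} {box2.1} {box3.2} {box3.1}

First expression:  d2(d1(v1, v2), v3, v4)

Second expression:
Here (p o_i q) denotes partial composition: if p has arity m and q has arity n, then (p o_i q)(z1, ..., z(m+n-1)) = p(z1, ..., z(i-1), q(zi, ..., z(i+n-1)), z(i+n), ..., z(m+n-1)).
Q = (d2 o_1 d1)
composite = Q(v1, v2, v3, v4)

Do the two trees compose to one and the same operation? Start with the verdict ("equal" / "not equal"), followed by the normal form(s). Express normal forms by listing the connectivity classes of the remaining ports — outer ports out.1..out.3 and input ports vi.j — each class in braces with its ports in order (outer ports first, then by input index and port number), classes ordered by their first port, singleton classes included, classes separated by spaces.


The first expression reduces to {out.1} {out.2} {out.3, v3.2} {v1.1, v2.1} {v1.2} {v1.3, v2.3} {v2.2} {v3.1} {v3.3} {v4.1} {v4.2} {v4.3}
The second expression reduces to {out.1} {out.2} {out.3, v3.2} {v1.1, v2.1} {v1.2} {v1.3, v2.3} {v2.2} {v3.1} {v3.3} {v4.1} {v4.2} {v4.3}
Identical normal forms: equal.

equal — both sides give {out.1} {out.2} {out.3, v3.2} {v1.1, v2.1} {v1.2} {v1.3, v2.3} {v2.2} {v3.1} {v3.3} {v4.1} {v4.2} {v4.3}


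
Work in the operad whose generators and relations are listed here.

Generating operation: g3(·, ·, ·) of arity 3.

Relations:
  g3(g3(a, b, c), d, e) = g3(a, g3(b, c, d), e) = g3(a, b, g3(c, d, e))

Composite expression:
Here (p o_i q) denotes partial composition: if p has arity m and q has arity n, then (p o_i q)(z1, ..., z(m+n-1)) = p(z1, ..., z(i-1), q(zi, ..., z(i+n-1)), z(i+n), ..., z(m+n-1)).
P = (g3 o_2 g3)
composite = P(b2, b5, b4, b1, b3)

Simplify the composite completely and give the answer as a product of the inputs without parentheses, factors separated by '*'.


Under associativity of g3, the answer is the b's in reading order.
g3(b5, b4, b1) unparenthesizes to b5 * b4 * b1
g3(b2, g3(b5, b4, b1), b3) unparenthesizes to b2 * b5 * b4 * b1 * b3

b2 * b5 * b4 * b1 * b3


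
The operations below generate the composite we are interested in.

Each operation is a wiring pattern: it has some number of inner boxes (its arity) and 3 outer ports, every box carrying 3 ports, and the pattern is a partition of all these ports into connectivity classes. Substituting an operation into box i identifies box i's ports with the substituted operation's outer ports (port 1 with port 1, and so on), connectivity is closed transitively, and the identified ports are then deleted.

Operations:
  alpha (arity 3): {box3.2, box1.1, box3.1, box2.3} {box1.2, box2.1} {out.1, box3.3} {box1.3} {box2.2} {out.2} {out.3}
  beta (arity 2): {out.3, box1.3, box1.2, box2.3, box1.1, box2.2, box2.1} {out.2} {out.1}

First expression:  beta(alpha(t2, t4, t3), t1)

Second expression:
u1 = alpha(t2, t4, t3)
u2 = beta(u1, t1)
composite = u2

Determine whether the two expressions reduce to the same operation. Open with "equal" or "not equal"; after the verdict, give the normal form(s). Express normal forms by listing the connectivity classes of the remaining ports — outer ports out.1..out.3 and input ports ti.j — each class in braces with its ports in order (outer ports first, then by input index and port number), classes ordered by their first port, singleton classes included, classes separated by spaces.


Normal form of the first expression: {out.1} {out.2} {out.3, t1.1, t1.2, t1.3, t3.3} {t2.1, t3.1, t3.2, t4.3} {t2.2, t4.1} {t2.3} {t4.2}
Normal form of the second expression: {out.1} {out.2} {out.3, t1.1, t1.2, t1.3, t3.3} {t2.1, t3.1, t3.2, t4.3} {t2.2, t4.1} {t2.3} {t4.2}
Identical normal forms: equal.

equal; both compose to {out.1} {out.2} {out.3, t1.1, t1.2, t1.3, t3.3} {t2.1, t3.1, t3.2, t4.3} {t2.2, t4.1} {t2.3} {t4.2}


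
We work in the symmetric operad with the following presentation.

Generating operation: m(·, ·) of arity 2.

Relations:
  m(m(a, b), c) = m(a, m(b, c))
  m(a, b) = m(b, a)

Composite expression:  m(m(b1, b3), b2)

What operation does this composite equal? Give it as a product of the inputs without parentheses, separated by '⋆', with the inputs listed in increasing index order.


b1 ⋆ b2 ⋆ b3

Shape and order are irrelevant to m; the b-input set decides.
m(b1, b3) reduces to b1 ⋆ b3
m(m(b1, b3), b2) reduces to b1 ⋆ b3 ⋆ b2
commutativity sorts the factors: b1 ⋆ b2 ⋆ b3


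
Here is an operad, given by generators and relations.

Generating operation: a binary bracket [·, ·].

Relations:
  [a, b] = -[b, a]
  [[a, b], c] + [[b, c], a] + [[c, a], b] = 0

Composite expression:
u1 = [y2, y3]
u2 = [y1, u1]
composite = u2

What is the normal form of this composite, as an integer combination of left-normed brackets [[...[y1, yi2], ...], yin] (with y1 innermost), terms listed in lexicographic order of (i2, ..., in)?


[[y1, y2], y3] - [[y1, y3], y2]

Expand each bracket as ab - ba; the y1-initial words give the coefficients.
Composite bracket: [y1, [y2, y3]]
Expanding via [a, b] = ab - ba: 4 signed words (2^2 = 4).
Collect the words opening with y1:
  the word y1y2y3 carries sign +1 and contributes +[[y1, y2], y3]
  the word y1y3y2 carries sign -1 and contributes -[[y1, y3], y2]


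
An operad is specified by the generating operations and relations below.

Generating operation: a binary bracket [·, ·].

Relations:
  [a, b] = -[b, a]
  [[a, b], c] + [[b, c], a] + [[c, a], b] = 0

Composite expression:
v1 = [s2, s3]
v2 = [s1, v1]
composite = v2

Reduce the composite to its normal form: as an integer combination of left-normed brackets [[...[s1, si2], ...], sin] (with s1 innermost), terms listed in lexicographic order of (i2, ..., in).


[[s1, s2], s3] - [[s1, s3], s2]


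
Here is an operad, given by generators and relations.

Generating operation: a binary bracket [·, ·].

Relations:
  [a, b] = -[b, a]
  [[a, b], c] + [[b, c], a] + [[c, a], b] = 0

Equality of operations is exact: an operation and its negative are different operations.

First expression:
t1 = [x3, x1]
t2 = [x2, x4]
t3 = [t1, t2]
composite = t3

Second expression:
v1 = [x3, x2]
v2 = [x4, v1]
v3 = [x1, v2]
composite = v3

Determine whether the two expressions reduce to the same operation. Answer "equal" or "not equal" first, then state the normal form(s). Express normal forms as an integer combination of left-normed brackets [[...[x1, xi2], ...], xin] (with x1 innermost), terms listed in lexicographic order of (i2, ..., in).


not equal — first -[[[x1, x3], x2], x4] + [[[x1, x3], x4], x2], second [[[x1, x2], x3], x4] - [[[x1, x3], x2], x4] - [[[x1, x4], x2], x3] + [[[x1, x4], x3], x2]

In normal form, the first expression is -[[[x1, x3], x2], x4] + [[[x1, x3], x4], x2]
In normal form, the second expression is [[[x1, x2], x3], x4] - [[[x1, x3], x2], x4] - [[[x1, x4], x2], x3] + [[[x1, x4], x3], x2]
Different reductions; not equal.


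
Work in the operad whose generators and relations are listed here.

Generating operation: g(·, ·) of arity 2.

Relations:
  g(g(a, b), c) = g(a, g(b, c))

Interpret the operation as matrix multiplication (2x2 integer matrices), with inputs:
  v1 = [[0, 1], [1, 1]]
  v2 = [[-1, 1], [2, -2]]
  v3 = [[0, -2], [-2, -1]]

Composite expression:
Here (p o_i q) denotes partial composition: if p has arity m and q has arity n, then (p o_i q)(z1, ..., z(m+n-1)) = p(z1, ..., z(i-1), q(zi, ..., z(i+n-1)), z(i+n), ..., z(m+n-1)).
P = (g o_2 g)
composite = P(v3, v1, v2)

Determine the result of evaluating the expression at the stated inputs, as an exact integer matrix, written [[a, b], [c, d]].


g(v1, v2) = [[2, -2], [1, -1]]
g(v3, g(v1, v2)) = [[-2, 2], [-5, 5]]

[[-2, 2], [-5, 5]]


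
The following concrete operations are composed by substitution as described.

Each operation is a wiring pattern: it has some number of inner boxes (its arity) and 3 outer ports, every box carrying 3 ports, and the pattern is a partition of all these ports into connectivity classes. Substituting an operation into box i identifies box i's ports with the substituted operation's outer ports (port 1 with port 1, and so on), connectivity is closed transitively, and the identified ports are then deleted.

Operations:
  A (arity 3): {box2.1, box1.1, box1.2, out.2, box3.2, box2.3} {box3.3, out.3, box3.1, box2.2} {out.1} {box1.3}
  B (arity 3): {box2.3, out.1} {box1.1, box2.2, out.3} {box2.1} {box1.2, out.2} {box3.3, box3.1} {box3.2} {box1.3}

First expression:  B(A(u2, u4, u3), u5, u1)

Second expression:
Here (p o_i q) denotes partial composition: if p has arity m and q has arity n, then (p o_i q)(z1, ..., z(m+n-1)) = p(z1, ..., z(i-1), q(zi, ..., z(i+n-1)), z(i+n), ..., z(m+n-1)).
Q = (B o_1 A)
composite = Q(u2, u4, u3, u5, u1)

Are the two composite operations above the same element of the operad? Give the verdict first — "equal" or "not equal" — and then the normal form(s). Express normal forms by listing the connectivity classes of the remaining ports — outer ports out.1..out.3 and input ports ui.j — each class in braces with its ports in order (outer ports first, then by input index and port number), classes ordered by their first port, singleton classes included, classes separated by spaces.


equal: each reduces to {out.1, u5.3} {out.2, u2.1, u2.2, u3.2, u4.1, u4.3} {out.3, u5.2} {u1.1, u1.3} {u1.2} {u2.3} {u3.1, u3.3, u4.2} {u5.1}

In normal form, the first expression is {out.1, u5.3} {out.2, u2.1, u2.2, u3.2, u4.1, u4.3} {out.3, u5.2} {u1.1, u1.3} {u1.2} {u2.3} {u3.1, u3.3, u4.2} {u5.1}
In normal form, the second expression is {out.1, u5.3} {out.2, u2.1, u2.2, u3.2, u4.1, u4.3} {out.3, u5.2} {u1.1, u1.3} {u1.2} {u2.3} {u3.1, u3.3, u4.2} {u5.1}
Same normal form: equal.


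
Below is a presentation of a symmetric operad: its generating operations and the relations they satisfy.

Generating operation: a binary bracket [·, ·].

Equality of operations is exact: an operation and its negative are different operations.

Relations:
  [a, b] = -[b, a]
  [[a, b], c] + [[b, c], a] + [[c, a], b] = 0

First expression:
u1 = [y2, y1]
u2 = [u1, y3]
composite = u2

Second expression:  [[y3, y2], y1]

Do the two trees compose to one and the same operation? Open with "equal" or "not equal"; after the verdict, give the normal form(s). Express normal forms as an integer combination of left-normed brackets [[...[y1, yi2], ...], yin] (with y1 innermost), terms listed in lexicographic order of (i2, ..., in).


not equal; first: -[[y1, y2], y3]; second: [[y1, y2], y3] - [[y1, y3], y2]

The first composite normalizes to -[[y1, y2], y3]
The second composite normalizes to [[y1, y2], y3] - [[y1, y3], y2]
They disagree, so not equal.


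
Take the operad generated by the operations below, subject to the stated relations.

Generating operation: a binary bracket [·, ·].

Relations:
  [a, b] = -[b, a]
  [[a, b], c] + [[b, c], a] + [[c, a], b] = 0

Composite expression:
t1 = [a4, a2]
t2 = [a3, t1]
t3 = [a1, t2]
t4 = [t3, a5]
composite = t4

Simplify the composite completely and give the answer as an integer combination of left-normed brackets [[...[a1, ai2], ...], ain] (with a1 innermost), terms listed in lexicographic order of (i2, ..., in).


[[[[a1, a2], a4], a3], a5] - [[[[a1, a3], a2], a4], a5] + [[[[a1, a3], a4], a2], a5] - [[[[a1, a4], a2], a3], a5]


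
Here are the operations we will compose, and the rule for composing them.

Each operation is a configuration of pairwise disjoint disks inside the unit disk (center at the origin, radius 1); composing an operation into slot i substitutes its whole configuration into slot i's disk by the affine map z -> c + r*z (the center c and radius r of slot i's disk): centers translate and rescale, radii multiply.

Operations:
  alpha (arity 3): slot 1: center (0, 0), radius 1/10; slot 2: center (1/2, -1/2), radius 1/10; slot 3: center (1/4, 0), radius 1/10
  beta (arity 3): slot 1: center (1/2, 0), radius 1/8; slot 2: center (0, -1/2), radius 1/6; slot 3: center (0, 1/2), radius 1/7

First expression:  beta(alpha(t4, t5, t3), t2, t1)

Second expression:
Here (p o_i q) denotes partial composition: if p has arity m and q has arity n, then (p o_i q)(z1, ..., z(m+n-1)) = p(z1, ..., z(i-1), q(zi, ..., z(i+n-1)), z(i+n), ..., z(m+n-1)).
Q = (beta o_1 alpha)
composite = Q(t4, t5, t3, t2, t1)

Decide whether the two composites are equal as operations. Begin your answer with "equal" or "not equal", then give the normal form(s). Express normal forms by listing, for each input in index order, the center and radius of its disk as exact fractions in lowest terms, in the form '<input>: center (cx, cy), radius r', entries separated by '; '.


The first expression, normalized: t1: center (0, 1/2), radius 1/7; t2: center (0, -1/2), radius 1/6; t3: center (17/32, 0), radius 1/80; t4: center (1/2, 0), radius 1/80; t5: center (9/16, -1/16), radius 1/80
The second expression, normalized: t1: center (0, 1/2), radius 1/7; t2: center (0, -1/2), radius 1/6; t3: center (17/32, 0), radius 1/80; t4: center (1/2, 0), radius 1/80; t5: center (9/16, -1/16), radius 1/80
Identical normal forms: equal.

equal: each reduces to t1: center (0, 1/2), radius 1/7; t2: center (0, -1/2), radius 1/6; t3: center (17/32, 0), radius 1/80; t4: center (1/2, 0), radius 1/80; t5: center (9/16, -1/16), radius 1/80


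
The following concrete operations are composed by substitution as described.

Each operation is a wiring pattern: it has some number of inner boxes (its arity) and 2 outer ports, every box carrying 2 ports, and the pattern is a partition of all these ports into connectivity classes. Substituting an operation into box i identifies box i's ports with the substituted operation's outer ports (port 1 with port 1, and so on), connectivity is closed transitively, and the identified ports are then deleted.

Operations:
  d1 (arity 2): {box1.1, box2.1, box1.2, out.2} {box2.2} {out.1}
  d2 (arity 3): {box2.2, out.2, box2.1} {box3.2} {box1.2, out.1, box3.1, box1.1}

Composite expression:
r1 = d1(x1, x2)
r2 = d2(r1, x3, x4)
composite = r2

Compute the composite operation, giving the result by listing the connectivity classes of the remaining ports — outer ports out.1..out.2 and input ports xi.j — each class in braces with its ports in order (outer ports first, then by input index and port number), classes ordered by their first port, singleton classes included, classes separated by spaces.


Two ports join when wires chain via d2-identified ports.
the subtree at d1 composes to {out.1} {out.2, x1.1, x1.2, x2.1} {x2.2} on (x1, x2); out.j = own outer ports
the subtree at d2 composes to {out.1, x1.1, x1.2, x2.1, x4.1} {out.2, x3.1, x3.2} {x2.2} {x4.2} on (x1, x2, x3, x4); out.j = own outer ports

{out.1, x1.1, x1.2, x2.1, x4.1} {out.2, x3.1, x3.2} {x2.2} {x4.2}


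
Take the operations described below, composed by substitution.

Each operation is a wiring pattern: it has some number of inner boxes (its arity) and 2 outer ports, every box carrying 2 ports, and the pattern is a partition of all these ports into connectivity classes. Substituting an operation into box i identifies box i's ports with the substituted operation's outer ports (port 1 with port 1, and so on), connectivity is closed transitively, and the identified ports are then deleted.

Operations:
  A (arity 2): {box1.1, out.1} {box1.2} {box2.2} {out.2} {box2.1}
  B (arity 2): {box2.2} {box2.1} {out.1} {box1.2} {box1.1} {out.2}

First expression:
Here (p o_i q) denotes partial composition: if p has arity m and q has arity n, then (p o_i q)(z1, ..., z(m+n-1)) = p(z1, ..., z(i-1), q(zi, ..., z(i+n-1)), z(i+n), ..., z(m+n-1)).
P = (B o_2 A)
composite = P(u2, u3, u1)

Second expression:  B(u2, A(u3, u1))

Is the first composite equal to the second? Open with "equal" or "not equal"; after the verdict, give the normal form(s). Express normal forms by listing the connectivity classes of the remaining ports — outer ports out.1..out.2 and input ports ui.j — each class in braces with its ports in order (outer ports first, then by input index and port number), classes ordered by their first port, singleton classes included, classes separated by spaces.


equal; both compose to {out.1} {out.2} {u1.1} {u1.2} {u2.1} {u2.2} {u3.1} {u3.2}

The first expression, normalized: {out.1} {out.2} {u1.1} {u1.2} {u2.1} {u2.2} {u3.1} {u3.2}
The second expression, normalized: {out.1} {out.2} {u1.1} {u1.2} {u2.1} {u2.2} {u3.1} {u3.2}
The normal forms match — equal.


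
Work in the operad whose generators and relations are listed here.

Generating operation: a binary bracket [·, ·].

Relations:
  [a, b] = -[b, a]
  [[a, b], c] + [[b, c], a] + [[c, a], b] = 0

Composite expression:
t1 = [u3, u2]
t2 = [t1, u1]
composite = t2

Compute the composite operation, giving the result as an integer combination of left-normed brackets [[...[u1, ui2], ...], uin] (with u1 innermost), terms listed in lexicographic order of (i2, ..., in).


[[u1, u2], u3] - [[u1, u3], u2]

In the tensor algebra, words opening u1 carry the u1-anchored form.
Composite bracket: [[u3, u2], u1]
The bracket unfolds into 4 signed words via [a, b] = ab - ba (2^2 = 4).
Keep just the words that open with u1:
  u1u2u3 (sign +1) contributes +[[u1, u2], u3]
  u1u3u2 (sign -1) contributes -[[u1, u3], u2]


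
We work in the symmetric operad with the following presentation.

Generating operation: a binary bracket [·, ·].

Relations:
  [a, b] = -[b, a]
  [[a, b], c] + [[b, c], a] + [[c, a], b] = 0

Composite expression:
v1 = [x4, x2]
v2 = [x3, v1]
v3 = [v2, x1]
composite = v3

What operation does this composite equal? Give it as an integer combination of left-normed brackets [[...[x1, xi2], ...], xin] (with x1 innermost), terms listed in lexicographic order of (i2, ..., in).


-[[[x1, x2], x4], x3] + [[[x1, x3], x2], x4] - [[[x1, x3], x4], x2] + [[[x1, x4], x2], x3]

In the tensor algebra, words opening x1 carry the x1-anchored form.
Composite bracket: [[x3, [x4, x2]], x1]
Full expansion: 8 signed words from ab - ba (2^3 = 8).
Keep just the words that open with x1:
  word x1x2x4x3 has sign -1, contributing -[[[x1, x2], x4], x3]
  word x1x3x2x4 has sign +1, contributing +[[[x1, x3], x2], x4]
  word x1x3x4x2 has sign -1, contributing -[[[x1, x3], x4], x2]
  word x1x4x2x3 has sign +1, contributing +[[[x1, x4], x2], x3]


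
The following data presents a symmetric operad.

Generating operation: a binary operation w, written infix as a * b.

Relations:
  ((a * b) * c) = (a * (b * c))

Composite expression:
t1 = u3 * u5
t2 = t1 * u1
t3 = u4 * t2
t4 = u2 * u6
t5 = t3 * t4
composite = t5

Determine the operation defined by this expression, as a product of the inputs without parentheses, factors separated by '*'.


All parenthesizations of w agree; list the u-inputs left to right.
(u3 * u5) collapses to u3 * u5
((u3 * u5) * u1) collapses to u3 * u5 * u1
(u4 * ((u3 * u5) * u1)) collapses to u4 * u3 * u5 * u1
(u2 * u6) collapses to u2 * u6
((u4 * ((u3 * u5) * u1)) * (u2 * u6)) collapses to u4 * u3 * u5 * u1 * u2 * u6

u4 * u3 * u5 * u1 * u2 * u6


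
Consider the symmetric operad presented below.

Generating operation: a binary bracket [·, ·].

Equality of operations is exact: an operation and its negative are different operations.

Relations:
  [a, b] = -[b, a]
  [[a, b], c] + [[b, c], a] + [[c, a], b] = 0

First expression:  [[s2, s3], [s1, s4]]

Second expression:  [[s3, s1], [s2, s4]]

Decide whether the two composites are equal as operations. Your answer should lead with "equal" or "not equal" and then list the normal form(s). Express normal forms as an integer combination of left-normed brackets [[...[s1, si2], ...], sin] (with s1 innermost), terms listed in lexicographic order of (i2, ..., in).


not equal; first: -[[[s1, s4], s2], s3] + [[[s1, s4], s3], s2]; second: -[[[s1, s3], s2], s4] + [[[s1, s3], s4], s2]

The first composite normalizes to -[[[s1, s4], s2], s3] + [[[s1, s4], s3], s2]
The second composite normalizes to -[[[s1, s3], s2], s4] + [[[s1, s3], s4], s2]
The normal forms differ: not equal.


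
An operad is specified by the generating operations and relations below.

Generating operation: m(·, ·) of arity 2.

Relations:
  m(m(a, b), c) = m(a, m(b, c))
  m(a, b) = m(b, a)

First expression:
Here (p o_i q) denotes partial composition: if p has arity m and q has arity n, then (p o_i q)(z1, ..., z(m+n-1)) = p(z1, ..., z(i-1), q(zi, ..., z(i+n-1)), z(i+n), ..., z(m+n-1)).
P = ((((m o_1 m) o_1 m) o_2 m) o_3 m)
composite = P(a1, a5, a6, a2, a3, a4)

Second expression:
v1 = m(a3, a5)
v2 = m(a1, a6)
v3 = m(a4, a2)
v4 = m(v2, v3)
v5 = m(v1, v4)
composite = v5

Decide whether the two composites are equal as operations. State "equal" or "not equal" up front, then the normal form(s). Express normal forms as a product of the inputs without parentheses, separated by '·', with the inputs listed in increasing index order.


Normal form of the first expression: a1 · a2 · a3 · a4 · a5 · a6
Normal form of the second expression: a1 · a2 · a3 · a4 · a5 · a6
One common form — equal.

equal: each reduces to a1 · a2 · a3 · a4 · a5 · a6


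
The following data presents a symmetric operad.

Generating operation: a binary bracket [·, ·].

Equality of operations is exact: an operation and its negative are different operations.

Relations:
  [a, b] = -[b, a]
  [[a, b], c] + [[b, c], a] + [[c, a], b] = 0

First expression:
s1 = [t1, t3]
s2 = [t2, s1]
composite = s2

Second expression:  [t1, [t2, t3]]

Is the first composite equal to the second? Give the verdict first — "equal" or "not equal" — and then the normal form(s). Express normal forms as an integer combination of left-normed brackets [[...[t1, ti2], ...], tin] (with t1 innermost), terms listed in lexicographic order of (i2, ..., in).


not equal — first -[[t1, t3], t2], second [[t1, t2], t3] - [[t1, t3], t2]

The first expression, normalized: -[[t1, t3], t2]
The second expression, normalized: [[t1, t2], t3] - [[t1, t3], t2]
Different reductions; not equal.


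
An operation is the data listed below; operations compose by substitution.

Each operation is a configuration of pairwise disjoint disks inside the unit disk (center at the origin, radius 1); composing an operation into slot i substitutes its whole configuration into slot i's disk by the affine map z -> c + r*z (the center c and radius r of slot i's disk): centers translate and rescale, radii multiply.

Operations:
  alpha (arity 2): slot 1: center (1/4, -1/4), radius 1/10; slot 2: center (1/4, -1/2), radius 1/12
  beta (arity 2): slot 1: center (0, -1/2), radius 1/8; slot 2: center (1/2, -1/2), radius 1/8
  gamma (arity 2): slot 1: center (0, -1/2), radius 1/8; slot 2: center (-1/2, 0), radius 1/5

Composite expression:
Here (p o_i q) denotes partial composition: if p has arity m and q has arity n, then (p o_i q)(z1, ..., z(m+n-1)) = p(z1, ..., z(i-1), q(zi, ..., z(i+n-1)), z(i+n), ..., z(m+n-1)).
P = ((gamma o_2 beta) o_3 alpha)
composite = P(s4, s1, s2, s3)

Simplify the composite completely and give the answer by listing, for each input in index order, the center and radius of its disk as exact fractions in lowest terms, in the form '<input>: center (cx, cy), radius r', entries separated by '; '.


s1: center (-1/2, -1/10), radius 1/40; s2: center (-63/160, -17/160), radius 1/400; s3: center (-63/160, -9/80), radius 1/480; s4: center (0, -1/2), radius 1/8

Follow each s-input down from gamma: c' goes to c + r*c', radius to r*r'.
for s4, the 1-step affine chain lands on center (0, -1/2), radius 1/8
for s1, the 2-step affine chain lands on center (-1/2, -1/10), radius 1/40
for s2, the 3-step affine chain lands on center (-63/160, -17/160), radius 1/400
for s3, the 3-step affine chain lands on center (-63/160, -9/80), radius 1/480


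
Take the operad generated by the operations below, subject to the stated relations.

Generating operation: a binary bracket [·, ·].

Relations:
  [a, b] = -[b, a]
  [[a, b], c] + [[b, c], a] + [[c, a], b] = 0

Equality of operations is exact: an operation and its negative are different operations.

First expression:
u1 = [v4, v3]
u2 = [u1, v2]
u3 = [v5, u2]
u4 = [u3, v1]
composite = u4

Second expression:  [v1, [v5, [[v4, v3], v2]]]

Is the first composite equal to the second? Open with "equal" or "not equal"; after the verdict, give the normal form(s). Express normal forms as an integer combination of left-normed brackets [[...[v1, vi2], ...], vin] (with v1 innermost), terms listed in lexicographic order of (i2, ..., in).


not equal: they reduce to [[[[v1, v2], v3], v4], v5] - [[[[v1, v2], v4], v3], v5] - [[[[v1, v3], v4], v2], v5] + [[[[v1, v4], v3], v2], v5] - [[[[v1, v5], v2], v3], v4] + [[[[v1, v5], v2], v4], v3] + [[[[v1, v5], v3], v4], v2] - [[[[v1, v5], v4], v3], v2] and -[[[[v1, v2], v3], v4], v5] + [[[[v1, v2], v4], v3], v5] + [[[[v1, v3], v4], v2], v5] - [[[[v1, v4], v3], v2], v5] + [[[[v1, v5], v2], v3], v4] - [[[[v1, v5], v2], v4], v3] - [[[[v1, v5], v3], v4], v2] + [[[[v1, v5], v4], v3], v2]


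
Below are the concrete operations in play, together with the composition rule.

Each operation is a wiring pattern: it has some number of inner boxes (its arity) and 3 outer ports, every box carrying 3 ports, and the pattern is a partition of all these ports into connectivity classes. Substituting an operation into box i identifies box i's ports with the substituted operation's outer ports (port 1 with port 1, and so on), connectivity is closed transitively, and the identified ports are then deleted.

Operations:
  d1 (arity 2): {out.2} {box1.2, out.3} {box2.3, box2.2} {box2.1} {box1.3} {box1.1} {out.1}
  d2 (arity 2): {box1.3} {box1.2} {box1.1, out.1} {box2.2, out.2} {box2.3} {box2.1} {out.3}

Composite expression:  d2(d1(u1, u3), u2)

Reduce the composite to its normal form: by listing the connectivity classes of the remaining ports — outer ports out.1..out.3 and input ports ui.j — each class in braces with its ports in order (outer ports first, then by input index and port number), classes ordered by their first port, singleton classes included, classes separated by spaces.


Substituting into d2 glues patterns; closure does the rest.
through d1, on inputs (u1, u3): {out.1} {out.2} {out.3, u1.2} {u1.1} {u1.3} {u3.1} {u3.2, u3.3} (out.j = stage outer ports)
through d2, on inputs (u1, u3, u2): {out.1} {out.2, u2.2} {out.3} {u1.1} {u1.2} {u1.3} {u2.1} {u2.3} {u3.1} {u3.2, u3.3} (out.j = stage outer ports)

{out.1} {out.2, u2.2} {out.3} {u1.1} {u1.2} {u1.3} {u2.1} {u2.3} {u3.1} {u3.2, u3.3}


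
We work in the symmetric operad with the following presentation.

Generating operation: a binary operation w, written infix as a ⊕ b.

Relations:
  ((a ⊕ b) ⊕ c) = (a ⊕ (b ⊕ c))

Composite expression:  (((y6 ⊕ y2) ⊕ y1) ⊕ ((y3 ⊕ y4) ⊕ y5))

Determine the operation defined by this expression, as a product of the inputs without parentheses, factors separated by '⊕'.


Associativity of w dissolves the nesting; only the y-input order survives.
(y6 ⊕ y2) unparenthesizes to y6 ⊕ y2
((y6 ⊕ y2) ⊕ y1) unparenthesizes to y6 ⊕ y2 ⊕ y1
(y3 ⊕ y4) unparenthesizes to y3 ⊕ y4
((y3 ⊕ y4) ⊕ y5) unparenthesizes to y3 ⊕ y4 ⊕ y5
(((y6 ⊕ y2) ⊕ y1) ⊕ ((y3 ⊕ y4) ⊕ y5)) unparenthesizes to y6 ⊕ y2 ⊕ y1 ⊕ y3 ⊕ y4 ⊕ y5

y6 ⊕ y2 ⊕ y1 ⊕ y3 ⊕ y4 ⊕ y5


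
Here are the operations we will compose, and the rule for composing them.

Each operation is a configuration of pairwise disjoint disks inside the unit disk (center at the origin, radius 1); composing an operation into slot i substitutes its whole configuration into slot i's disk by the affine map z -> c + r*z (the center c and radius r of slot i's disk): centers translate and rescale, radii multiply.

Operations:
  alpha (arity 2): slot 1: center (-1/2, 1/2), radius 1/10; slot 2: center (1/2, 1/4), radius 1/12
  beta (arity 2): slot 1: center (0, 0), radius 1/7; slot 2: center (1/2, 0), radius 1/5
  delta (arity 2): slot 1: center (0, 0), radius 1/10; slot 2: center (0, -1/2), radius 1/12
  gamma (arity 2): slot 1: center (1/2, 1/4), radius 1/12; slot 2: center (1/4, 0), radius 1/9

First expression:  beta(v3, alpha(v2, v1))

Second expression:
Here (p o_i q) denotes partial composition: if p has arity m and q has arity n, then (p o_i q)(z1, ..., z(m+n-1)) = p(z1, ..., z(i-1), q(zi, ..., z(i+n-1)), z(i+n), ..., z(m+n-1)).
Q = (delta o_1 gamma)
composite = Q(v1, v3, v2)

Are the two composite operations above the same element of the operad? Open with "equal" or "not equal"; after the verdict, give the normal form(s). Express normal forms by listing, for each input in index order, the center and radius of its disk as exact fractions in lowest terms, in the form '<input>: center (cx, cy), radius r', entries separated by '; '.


not equal: they reduce to v1: center (3/5, 1/20), radius 1/60; v2: center (2/5, 1/10), radius 1/50; v3: center (0, 0), radius 1/7 and v1: center (1/20, 1/40), radius 1/120; v2: center (0, -1/2), radius 1/12; v3: center (1/40, 0), radius 1/90

The first expression reduces to v1: center (3/5, 1/20), radius 1/60; v2: center (2/5, 1/10), radius 1/50; v3: center (0, 0), radius 1/7
The second expression reduces to v1: center (1/20, 1/40), radius 1/120; v2: center (0, -1/2), radius 1/12; v3: center (1/40, 0), radius 1/90
They disagree, so not equal.


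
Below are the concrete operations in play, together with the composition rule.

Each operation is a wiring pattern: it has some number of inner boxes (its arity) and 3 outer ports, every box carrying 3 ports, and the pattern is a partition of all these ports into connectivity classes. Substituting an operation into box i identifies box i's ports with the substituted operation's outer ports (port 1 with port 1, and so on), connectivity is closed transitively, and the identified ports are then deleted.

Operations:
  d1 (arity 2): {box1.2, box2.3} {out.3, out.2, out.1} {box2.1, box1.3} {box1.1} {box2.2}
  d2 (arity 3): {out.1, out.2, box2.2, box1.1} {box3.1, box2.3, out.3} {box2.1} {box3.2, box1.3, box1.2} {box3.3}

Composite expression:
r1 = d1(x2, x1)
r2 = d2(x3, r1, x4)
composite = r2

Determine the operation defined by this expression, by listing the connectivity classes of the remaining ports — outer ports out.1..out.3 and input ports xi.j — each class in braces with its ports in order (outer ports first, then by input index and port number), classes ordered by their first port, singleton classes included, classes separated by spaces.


{out.1, out.2, out.3, x3.1, x4.1} {x1.1, x2.3} {x1.2} {x1.3, x2.2} {x2.1} {x3.2, x3.3, x4.2} {x4.3}

Substituting into d2 glues patterns; closure does the rest.
after d1, the pattern on (x2, x1) reads {out.1, out.2, out.3} {x1.1, x2.3} {x1.2} {x1.3, x2.2} {x2.1} (out.j = its outer ports)
after d2, the pattern on (x3, x2, x1, x4) reads {out.1, out.2, out.3, x3.1, x4.1} {x1.1, x2.3} {x1.2} {x1.3, x2.2} {x2.1} {x3.2, x3.3, x4.2} {x4.3} (out.j = its outer ports)


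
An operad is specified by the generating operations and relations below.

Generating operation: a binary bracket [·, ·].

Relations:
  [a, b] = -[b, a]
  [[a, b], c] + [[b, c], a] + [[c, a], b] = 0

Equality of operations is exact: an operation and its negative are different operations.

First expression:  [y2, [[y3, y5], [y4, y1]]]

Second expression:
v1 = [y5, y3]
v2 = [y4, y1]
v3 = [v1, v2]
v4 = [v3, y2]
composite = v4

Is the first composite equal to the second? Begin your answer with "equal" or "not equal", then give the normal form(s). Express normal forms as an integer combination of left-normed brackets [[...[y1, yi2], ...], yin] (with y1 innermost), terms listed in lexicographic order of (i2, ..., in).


In normal form, the first expression is -[[[[y1, y4], y3], y5], y2] + [[[[y1, y4], y5], y3], y2]
In normal form, the second expression is -[[[[y1, y4], y3], y5], y2] + [[[[y1, y4], y5], y3], y2]
Identical normal forms: equal.

equal: each reduces to -[[[[y1, y4], y3], y5], y2] + [[[[y1, y4], y5], y3], y2]


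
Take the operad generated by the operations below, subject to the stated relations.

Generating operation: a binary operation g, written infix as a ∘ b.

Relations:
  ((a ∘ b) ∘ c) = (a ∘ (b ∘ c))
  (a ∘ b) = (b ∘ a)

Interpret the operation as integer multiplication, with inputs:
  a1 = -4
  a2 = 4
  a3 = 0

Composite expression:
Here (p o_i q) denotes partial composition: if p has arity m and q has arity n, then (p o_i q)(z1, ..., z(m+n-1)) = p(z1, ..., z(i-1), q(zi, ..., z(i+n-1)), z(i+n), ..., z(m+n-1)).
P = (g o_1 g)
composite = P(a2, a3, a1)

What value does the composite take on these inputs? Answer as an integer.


0

(a2 ∘ a3) = 0
((a2 ∘ a3) ∘ a1) = 0
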